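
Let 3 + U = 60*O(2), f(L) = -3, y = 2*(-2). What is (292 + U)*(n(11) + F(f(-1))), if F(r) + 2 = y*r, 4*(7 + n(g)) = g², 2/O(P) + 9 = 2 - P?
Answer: 109991/12 ≈ 9165.9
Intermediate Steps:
O(P) = 2/(-7 - P) (O(P) = 2/(-9 + (2 - P)) = 2/(-7 - P))
y = -4
n(g) = -7 + g²/4
U = -49/3 (U = -3 + 60*(-2/(7 + 2)) = -3 + 60*(-2/9) = -3 - 40/3 = -49/3 ≈ -16.333)
F(r) = -2 - 4*r
(292 + U)*(n(11) + F(f(-1))) = (292 - 49/3)*((-7 + (¼)*11²) + (-2 - 4*(-3))) = 827*((-7 + (¼)*121) + (-2 + 12))/3 = 827*((-7 + 121/4) + 10)/3 = 827*(93/4 + 10)/3 = (827/3)*(133/4) = 109991/12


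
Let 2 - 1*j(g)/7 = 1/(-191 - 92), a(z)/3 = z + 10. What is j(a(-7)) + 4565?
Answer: 1295864/283 ≈ 4579.0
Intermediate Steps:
a(z) = 30 + 3*z (a(z) = 3*(z + 10) = 3*(10 + z) = 30 + 3*z)
j(g) = 3969/283 (j(g) = 14 - 7/(-191 - 92) = 14 - 7/(-283) = 14 - 7*(-1/283) = 14 + 7/283 = 3969/283)
j(a(-7)) + 4565 = 3969/283 + 4565 = 1295864/283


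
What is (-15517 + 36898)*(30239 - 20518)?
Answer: 207844701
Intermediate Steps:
(-15517 + 36898)*(30239 - 20518) = 21381*9721 = 207844701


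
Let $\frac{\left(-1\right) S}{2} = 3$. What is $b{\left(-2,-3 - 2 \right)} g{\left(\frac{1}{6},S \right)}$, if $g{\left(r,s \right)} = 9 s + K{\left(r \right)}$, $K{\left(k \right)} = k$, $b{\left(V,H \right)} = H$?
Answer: $\frac{1615}{6} \approx 269.17$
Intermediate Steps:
$S = -6$ ($S = \left(-2\right) 3 = -6$)
$g{\left(r,s \right)} = r + 9 s$ ($g{\left(r,s \right)} = 9 s + r = r + 9 s$)
$b{\left(-2,-3 - 2 \right)} g{\left(\frac{1}{6},S \right)} = \left(-3 - 2\right) \left(\frac{1}{6} + 9 \left(-6\right)\right) = \left(-3 - 2\right) \left(\frac{1}{6} - 54\right) = \left(-5\right) \left(- \frac{323}{6}\right) = \frac{1615}{6}$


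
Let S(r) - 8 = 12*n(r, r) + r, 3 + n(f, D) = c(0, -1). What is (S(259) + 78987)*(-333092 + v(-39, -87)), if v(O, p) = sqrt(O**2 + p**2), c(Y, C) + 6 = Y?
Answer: -26362899432 + 237438*sqrt(1010) ≈ -2.6355e+10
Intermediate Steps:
c(Y, C) = -6 + Y
n(f, D) = -9 (n(f, D) = -3 + (-6 + 0) = -3 - 6 = -9)
S(r) = -100 + r (S(r) = 8 + (12*(-9) + r) = 8 + (-108 + r) = -100 + r)
(S(259) + 78987)*(-333092 + v(-39, -87)) = ((-100 + 259) + 78987)*(-333092 + sqrt((-39)**2 + (-87)**2)) = (159 + 78987)*(-333092 + sqrt(1521 + 7569)) = 79146*(-333092 + sqrt(9090)) = 79146*(-333092 + 3*sqrt(1010)) = -26362899432 + 237438*sqrt(1010)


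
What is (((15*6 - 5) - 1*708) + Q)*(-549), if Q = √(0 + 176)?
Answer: 342027 - 2196*√11 ≈ 3.3474e+5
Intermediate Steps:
Q = 4*√11 (Q = √176 = 4*√11 ≈ 13.266)
(((15*6 - 5) - 1*708) + Q)*(-549) = (((15*6 - 5) - 1*708) + 4*√11)*(-549) = (((90 - 5) - 708) + 4*√11)*(-549) = ((85 - 708) + 4*√11)*(-549) = (-623 + 4*√11)*(-549) = 342027 - 2196*√11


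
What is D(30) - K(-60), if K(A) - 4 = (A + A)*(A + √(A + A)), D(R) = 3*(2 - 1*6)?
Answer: -7216 + 240*I*√30 ≈ -7216.0 + 1314.5*I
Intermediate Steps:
D(R) = -12 (D(R) = 3*(2 - 6) = 3*(-4) = -12)
K(A) = 4 + 2*A*(A + √2*√A) (K(A) = 4 + (A + A)*(A + √(A + A)) = 4 + (2*A)*(A + √(2*A)) = 4 + (2*A)*(A + √2*√A) = 4 + 2*A*(A + √2*√A))
D(30) - K(-60) = -12 - (4 + 2*(-60)² + 2*√2*(-60)^(3/2)) = -12 - (4 + 2*3600 + 2*√2*(-120*I*√15)) = -12 - (4 + 7200 - 240*I*√30) = -12 - (7204 - 240*I*√30) = -12 + (-7204 + 240*I*√30) = -7216 + 240*I*√30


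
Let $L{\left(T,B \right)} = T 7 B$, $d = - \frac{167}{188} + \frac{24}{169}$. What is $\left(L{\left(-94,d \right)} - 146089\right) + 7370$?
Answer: $- \frac{46721045}{338} \approx -1.3823 \cdot 10^{5}$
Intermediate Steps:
$d = - \frac{23711}{31772}$ ($d = \left(-167\right) \frac{1}{188} + 24 \cdot \frac{1}{169} = - \frac{167}{188} + \frac{24}{169} = - \frac{23711}{31772} \approx -0.74629$)
$L{\left(T,B \right)} = 7 B T$ ($L{\left(T,B \right)} = 7 T B = 7 B T$)
$\left(L{\left(-94,d \right)} - 146089\right) + 7370 = \left(7 \left(- \frac{23711}{31772}\right) \left(-94\right) - 146089\right) + 7370 = \left(\frac{165977}{338} - 146089\right) + 7370 = - \frac{49212105}{338} + 7370 = - \frac{46721045}{338}$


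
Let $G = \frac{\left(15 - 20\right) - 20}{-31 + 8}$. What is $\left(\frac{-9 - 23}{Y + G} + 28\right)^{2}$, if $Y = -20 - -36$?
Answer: $\frac{105431824}{154449} \approx 682.63$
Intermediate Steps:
$Y = 16$ ($Y = -20 + 36 = 16$)
$G = \frac{25}{23}$ ($G = \frac{\left(15 - 20\right) - 20}{-23} = \left(-5 - 20\right) \left(- \frac{1}{23}\right) = \left(-25\right) \left(- \frac{1}{23}\right) = \frac{25}{23} \approx 1.087$)
$\left(\frac{-9 - 23}{Y + G} + 28\right)^{2} = \left(\frac{-9 - 23}{16 + \frac{25}{23}} + 28\right)^{2} = \left(- \frac{32}{\frac{393}{23}} + 28\right)^{2} = \left(\left(-32\right) \frac{23}{393} + 28\right)^{2} = \left(- \frac{736}{393} + 28\right)^{2} = \left(\frac{10268}{393}\right)^{2} = \frac{105431824}{154449}$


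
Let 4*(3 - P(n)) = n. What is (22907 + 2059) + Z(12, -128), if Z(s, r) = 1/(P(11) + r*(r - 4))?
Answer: 1687327114/67585 ≈ 24966.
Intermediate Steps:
P(n) = 3 - n/4
Z(s, r) = 1/(1/4 + r*(-4 + r)) (Z(s, r) = 1/((3 - 1/4*11) + r*(r - 4)) = 1/((3 - 11/4) + r*(-4 + r)) = 1/(1/4 + r*(-4 + r)))
(22907 + 2059) + Z(12, -128) = (22907 + 2059) + 4/(1 - 16*(-128) + 4*(-128)**2) = 24966 + 4/(1 + 2048 + 4*16384) = 24966 + 4/(1 + 2048 + 65536) = 24966 + 4/67585 = 1687327114/67585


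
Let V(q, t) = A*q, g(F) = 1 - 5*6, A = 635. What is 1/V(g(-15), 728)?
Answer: -1/18415 ≈ -5.4304e-5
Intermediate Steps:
g(F) = -29 (g(F) = 1 - 30 = -29)
V(q, t) = 635*q
1/V(g(-15), 728) = 1/(635*(-29)) = 1/(-18415) = -1/18415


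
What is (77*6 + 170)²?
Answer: 399424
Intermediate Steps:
(77*6 + 170)² = (462 + 170)² = 632² = 399424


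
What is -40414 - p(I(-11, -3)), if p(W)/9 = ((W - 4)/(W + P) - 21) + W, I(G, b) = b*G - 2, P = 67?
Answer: -3969635/98 ≈ -40507.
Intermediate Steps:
I(G, b) = -2 + G*b (I(G, b) = G*b - 2 = -2 + G*b)
p(W) = -189 + 9*W + 9*(-4 + W)/(67 + W) (p(W) = 9*(((W - 4)/(W + 67) - 21) + W) = 9*(((-4 + W)/(67 + W) - 21) + W) = 9*((-21 + (-4 + W)/(67 + W)) + W) = 9*(-21 + W + (-4 + W)/(67 + W)) = -189 + 9*W + 9*(-4 + W)/(67 + W))
-40414 - p(I(-11, -3)) = -40414 - 9*(-1411 + (-2 - 11*(-3))² + 47*(-2 - 11*(-3)))/(67 + (-2 - 11*(-3))) = -40414 - 9*(-1411 + (-2 + 33)² + 47*(-2 + 33))/(67 + (-2 + 33)) = -40414 - 9*(-1411 + 31² + 47*31)/(67 + 31) = -40414 - 9*(-1411 + 961 + 1457)/98 = -40414 - 9*1007/98 = -40414 - 1*9063/98 = -40414 - 9063/98 = -3969635/98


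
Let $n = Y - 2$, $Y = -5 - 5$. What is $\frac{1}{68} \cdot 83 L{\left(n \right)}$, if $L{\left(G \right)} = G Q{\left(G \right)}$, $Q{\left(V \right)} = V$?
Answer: $\frac{2988}{17} \approx 175.76$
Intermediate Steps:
$Y = -10$ ($Y = -5 - 5 = -10$)
$n = -12$ ($n = -10 - 2 = -12$)
$L{\left(G \right)} = G^{2}$ ($L{\left(G \right)} = G G = G^{2}$)
$\frac{1}{68} \cdot 83 L{\left(n \right)} = \frac{1}{68} \cdot 83 \left(-12\right)^{2} = \frac{1}{68} \cdot 83 \cdot 144 = \frac{83}{68} \cdot 144 = \frac{2988}{17}$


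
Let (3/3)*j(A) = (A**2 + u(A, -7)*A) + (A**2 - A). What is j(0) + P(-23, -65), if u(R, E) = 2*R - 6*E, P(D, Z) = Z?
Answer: -65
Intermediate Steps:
u(R, E) = -6*E + 2*R
j(A) = -A + 2*A**2 + A*(42 + 2*A) (j(A) = (A**2 + (-6*(-7) + 2*A)*A) + (A**2 - A) = (A**2 + (42 + 2*A)*A) + (A**2 - A) = (A**2 + A*(42 + 2*A)) + (A**2 - A) = -A + 2*A**2 + A*(42 + 2*A))
j(0) + P(-23, -65) = 0*(41 + 4*0) - 65 = 0*(41 + 0) - 65 = 0*41 - 65 = 0 - 65 = -65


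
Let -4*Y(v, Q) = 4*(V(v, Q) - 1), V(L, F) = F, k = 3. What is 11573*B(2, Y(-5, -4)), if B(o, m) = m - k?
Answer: 23146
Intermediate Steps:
Y(v, Q) = 1 - Q (Y(v, Q) = -(Q - 1) = -(-1 + Q) = -(-4 + 4*Q)/4 = 1 - Q)
B(o, m) = -3 + m (B(o, m) = m - 1*3 = m - 3 = -3 + m)
11573*B(2, Y(-5, -4)) = 11573*(-3 + (1 - 1*(-4))) = 11573*(-3 + (1 + 4)) = 11573*(-3 + 5) = 11573*2 = 23146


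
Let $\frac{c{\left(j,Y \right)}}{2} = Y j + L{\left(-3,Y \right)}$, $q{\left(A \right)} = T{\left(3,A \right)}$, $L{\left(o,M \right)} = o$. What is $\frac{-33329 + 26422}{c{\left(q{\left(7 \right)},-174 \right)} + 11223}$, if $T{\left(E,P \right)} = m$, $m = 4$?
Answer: $- \frac{6907}{9825} \approx -0.703$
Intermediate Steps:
$T{\left(E,P \right)} = 4$
$q{\left(A \right)} = 4$
$c{\left(j,Y \right)} = -6 + 2 Y j$ ($c{\left(j,Y \right)} = 2 \left(Y j - 3\right) = 2 \left(-3 + Y j\right) = -6 + 2 Y j$)
$\frac{-33329 + 26422}{c{\left(q{\left(7 \right)},-174 \right)} + 11223} = \frac{-33329 + 26422}{\left(-6 + 2 \left(-174\right) 4\right) + 11223} = - \frac{6907}{\left(-6 - 1392\right) + 11223} = - \frac{6907}{-1398 + 11223} = - \frac{6907}{9825}$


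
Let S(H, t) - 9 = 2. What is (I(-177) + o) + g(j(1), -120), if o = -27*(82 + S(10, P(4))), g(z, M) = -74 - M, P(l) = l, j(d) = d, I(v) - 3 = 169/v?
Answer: -435943/177 ≈ -2463.0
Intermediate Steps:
I(v) = 3 + 169/v
S(H, t) = 11 (S(H, t) = 9 + 2 = 11)
o = -2511 (o = -27*(82 + 11) = -27*93 = -2511)
(I(-177) + o) + g(j(1), -120) = ((3 + 169/(-177)) - 2511) + (-74 - 1*(-120)) = ((3 + 169*(-1/177)) - 2511) + (-74 + 120) = ((3 - 169/177) - 2511) + 46 = (362/177 - 2511) + 46 = -444085/177 + 46 = -435943/177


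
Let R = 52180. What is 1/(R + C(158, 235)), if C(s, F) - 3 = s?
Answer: 1/52341 ≈ 1.9105e-5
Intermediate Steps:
C(s, F) = 3 + s
1/(R + C(158, 235)) = 1/(52180 + (3 + 158)) = 1/(52180 + 161) = 1/52341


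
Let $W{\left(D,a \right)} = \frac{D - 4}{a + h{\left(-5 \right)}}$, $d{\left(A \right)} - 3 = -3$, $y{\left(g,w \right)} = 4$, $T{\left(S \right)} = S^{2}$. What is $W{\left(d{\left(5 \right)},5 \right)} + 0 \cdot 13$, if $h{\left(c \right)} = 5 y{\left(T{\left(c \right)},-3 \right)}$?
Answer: $- \frac{4}{25} \approx -0.16$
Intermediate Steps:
$d{\left(A \right)} = 0$ ($d{\left(A \right)} = 3 - 3 = 0$)
$h{\left(c \right)} = 20$ ($h{\left(c \right)} = 5 \cdot 4 = 20$)
$W{\left(D,a \right)} = \frac{-4 + D}{20 + a}$ ($W{\left(D,a \right)} = \frac{D - 4}{a + 20} = \frac{-4 + D}{20 + a}$)
$W{\left(d{\left(5 \right)},5 \right)} + 0 \cdot 13 = \frac{-4 + 0}{20 + 5} + 0 \cdot 13 = \frac{1}{25} \left(-4\right) + 0 = - \frac{4}{25} + 0 = - \frac{4}{25}$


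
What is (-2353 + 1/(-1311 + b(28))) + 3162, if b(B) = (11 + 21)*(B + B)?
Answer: 389130/481 ≈ 809.00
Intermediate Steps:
b(B) = 64*B (b(B) = 32*(2*B) = 64*B)
(-2353 + 1/(-1311 + b(28))) + 3162 = (-2353 + 1/(-1311 + 64*28)) + 3162 = (-2353 + 1/(-1311 + 1792)) + 3162 = (-2353 + 1/481) + 3162 = -1131792/481 + 3162 = 389130/481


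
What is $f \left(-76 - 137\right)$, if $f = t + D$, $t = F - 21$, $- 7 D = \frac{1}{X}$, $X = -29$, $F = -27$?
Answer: $\frac{2075259}{203} \approx 10223.0$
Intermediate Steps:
$D = \frac{1}{203}$ ($D = - \frac{1}{7 \left(-29\right)} = \left(- \frac{1}{7}\right) \left(- \frac{1}{29}\right) = \frac{1}{203} \approx 0.0049261$)
$t = -48$ ($t = -27 - 21 = -48$)
$f = - \frac{9743}{203}$ ($f = -48 + \frac{1}{203} = - \frac{9743}{203} \approx -47.995$)
$f \left(-76 - 137\right) = - \frac{9743 \left(-76 - 137\right)}{203} = \left(- \frac{9743}{203}\right) \left(-213\right) = \frac{2075259}{203}$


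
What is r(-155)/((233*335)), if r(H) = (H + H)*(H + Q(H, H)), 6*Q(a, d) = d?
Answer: 33635/46833 ≈ 0.71819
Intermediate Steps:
Q(a, d) = d/6
r(H) = 7*H²/3 (r(H) = (H + H)*(H + H/6) = (2*H)*(7*H/6) = 7*H²/3)
r(-155)/((233*335)) = ((7/3)*(-155)²)/((233*335)) = ((7/3)*24025)/78055 = (168175/3)*(1/78055) = 33635/46833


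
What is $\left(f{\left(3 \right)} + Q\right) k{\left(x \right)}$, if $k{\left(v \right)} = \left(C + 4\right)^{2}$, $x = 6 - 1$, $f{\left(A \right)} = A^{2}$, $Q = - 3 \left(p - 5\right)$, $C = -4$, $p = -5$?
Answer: $0$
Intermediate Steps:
$Q = 30$ ($Q = - 3 \left(-5 - 5\right) = \left(-3\right) \left(-10\right) = 30$)
$x = 5$ ($x = 6 - 1 = 5$)
$k{\left(v \right)} = 0$ ($k{\left(v \right)} = \left(-4 + 4\right)^{2} = 0^{2} = 0$)
$\left(f{\left(3 \right)} + Q\right) k{\left(x \right)} = \left(3^{2} + 30\right) 0 = \left(9 + 30\right) 0 = 39 \cdot 0 = 0$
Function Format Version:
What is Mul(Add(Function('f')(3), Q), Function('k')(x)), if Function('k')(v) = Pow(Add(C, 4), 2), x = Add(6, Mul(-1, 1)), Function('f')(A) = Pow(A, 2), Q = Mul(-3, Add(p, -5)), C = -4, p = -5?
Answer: 0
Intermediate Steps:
Q = 30 (Q = Mul(-3, Add(-5, -5)) = Mul(-3, -10) = 30)
x = 5 (x = Add(6, -1) = 5)
Function('k')(v) = 0 (Function('k')(v) = Pow(Add(-4, 4), 2) = Pow(0, 2) = 0)
Mul(Add(Function('f')(3), Q), Function('k')(x)) = Mul(Add(Pow(3, 2), 30), 0) = Mul(Add(9, 30), 0) = Mul(39, 0) = 0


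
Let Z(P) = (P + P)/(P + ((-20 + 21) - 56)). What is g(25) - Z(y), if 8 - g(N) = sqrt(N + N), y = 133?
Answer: 179/39 - 5*sqrt(2) ≈ -2.4813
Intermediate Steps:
Z(P) = 2*P/(-55 + P) (Z(P) = (2*P)/(P + (1 - 56)) = (2*P)/(P - 55) = (2*P)/(-55 + P) = 2*P/(-55 + P))
g(N) = 8 - sqrt(2)*sqrt(N) (g(N) = 8 - sqrt(N + N) = 8 - sqrt(2*N) = 8 - sqrt(2)*sqrt(N))
g(25) - Z(y) = (8 - sqrt(2)*sqrt(25)) - 2*133/(-55 + 133) = (8 - 1*sqrt(2)*5) - 2*133/78 = (8 - 5*sqrt(2)) - 2*133/78 = (8 - 5*sqrt(2)) - 1*133/39 = (8 - 5*sqrt(2)) - 133/39 = 179/39 - 5*sqrt(2)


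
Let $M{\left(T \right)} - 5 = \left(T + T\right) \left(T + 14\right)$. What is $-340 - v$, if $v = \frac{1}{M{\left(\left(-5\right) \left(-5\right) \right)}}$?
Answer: $- \frac{664701}{1955} \approx -340.0$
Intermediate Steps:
$M{\left(T \right)} = 5 + 2 T \left(14 + T\right)$ ($M{\left(T \right)} = 5 + \left(T + T\right) \left(T + 14\right) = 5 + 2 T \left(14 + T\right)$)
$v = \frac{1}{1955}$ ($v = \frac{1}{5 + 2 \left(\left(-5\right) \left(-5\right)\right)^{2} + 28 \left(\left(-5\right) \left(-5\right)\right)} = \frac{1}{5 + 2 \cdot 25^{2} + 28 \cdot 25} = \frac{1}{5 + 2 \cdot 625 + 700} = \frac{1}{5 + 1250 + 700} = \frac{1}{1955} \approx 0.00051151$)
$-340 - v = -340 - \frac{1}{1955} = - \frac{664701}{1955}$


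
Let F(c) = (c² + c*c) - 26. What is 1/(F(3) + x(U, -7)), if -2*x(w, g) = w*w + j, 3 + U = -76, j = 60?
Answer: -2/6317 ≈ -0.00031661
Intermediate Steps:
F(c) = -26 + 2*c² (F(c) = (c² + c²) - 26 = 2*c² - 26 = -26 + 2*c²)
U = -79 (U = -3 - 76 = -79)
x(w, g) = -30 - w²/2 (x(w, g) = -(w*w + 60)/2 = -(w² + 60)/2 = -(60 + w²)/2 = -30 - w²/2)
1/(F(3) + x(U, -7)) = 1/((-26 + 2*3²) + (-30 - ½*(-79)²)) = 1/((-26 + 2*9) + (-30 - ½*6241)) = 1/((-26 + 18) + (-30 - 6241/2)) = 1/(-8 - 6301/2) = 1/(-6317/2) = -2/6317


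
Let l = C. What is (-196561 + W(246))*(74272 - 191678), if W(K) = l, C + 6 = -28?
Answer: 23081432570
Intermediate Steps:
C = -34 (C = -6 - 28 = -34)
l = -34
W(K) = -34
(-196561 + W(246))*(74272 - 191678) = (-196561 - 34)*(74272 - 191678) = -196595*(-117406) = 23081432570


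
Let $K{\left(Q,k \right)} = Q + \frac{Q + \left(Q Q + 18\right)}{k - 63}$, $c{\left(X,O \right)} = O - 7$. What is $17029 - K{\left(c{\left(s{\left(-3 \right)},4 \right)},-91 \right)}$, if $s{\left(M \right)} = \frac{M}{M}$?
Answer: $\frac{1311476}{77} \approx 17032.0$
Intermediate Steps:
$s{\left(M \right)} = 1$
$c{\left(X,O \right)} = -7 + O$
$K{\left(Q,k \right)} = Q + \frac{18 + Q + Q^{2}}{-63 + k}$ ($K{\left(Q,k \right)} = Q + \frac{Q + \left(Q^{2} + 18\right)}{-63 + k} = Q + \frac{Q + \left(18 + Q^{2}\right)}{-63 + k} = Q + \frac{18 + Q + Q^{2}}{-63 + k}$)
$17029 - K{\left(c{\left(s{\left(-3 \right)},4 \right)},-91 \right)} = 17029 - \frac{18 + \left(-7 + 4\right)^{2} - 62 \left(-7 + 4\right) + \left(-7 + 4\right) \left(-91\right)}{-63 - 91} = 17029 - \frac{18 + \left(-3\right)^{2} - -186 - -273}{-154} = 17029 - - \frac{18 + 9 + 186 + 273}{154} = 17029 - \left(- \frac{1}{154}\right) 486 = 17029 - - \frac{243}{77} = 17029 + \frac{243}{77} = \frac{1311476}{77}$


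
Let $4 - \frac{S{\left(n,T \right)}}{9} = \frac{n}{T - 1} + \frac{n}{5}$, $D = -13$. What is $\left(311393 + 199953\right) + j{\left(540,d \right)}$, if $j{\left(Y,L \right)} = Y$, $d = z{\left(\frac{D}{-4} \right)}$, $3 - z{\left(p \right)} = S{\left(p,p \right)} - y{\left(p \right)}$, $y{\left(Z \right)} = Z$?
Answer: $511886$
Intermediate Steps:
$S{\left(n,T \right)} = 36 - \frac{9 n}{5} - \frac{9 n}{-1 + T}$ ($S{\left(n,T \right)} = 36 - 9 \left(\frac{n}{T - 1} + \frac{n}{5}\right) = 36 - 9 \left(\frac{n}{-1 + T} + n \frac{1}{5}\right) = 36 - 9 \left(\frac{n}{-1 + T} + \frac{n}{5}\right) = 36 - 9 \left(\frac{n}{5} + \frac{n}{-1 + T}\right) = 36 - \left(\frac{9 n}{5} + \frac{9 n}{-1 + T}\right) = 36 - \frac{9 n}{5} - \frac{9 n}{-1 + T}$)
$z{\left(p \right)} = 3 + p - \frac{9 \left(-20 - p^{2} + 16 p\right)}{5 \left(-1 + p\right)}$ ($z{\left(p \right)} = 3 - \left(\frac{9 \left(-20 - 4 p + 20 p - p p\right)}{5 \left(-1 + p\right)} - p\right) = 3 - \left(\frac{9 \left(-20 - 4 p + 20 p - p^{2}\right)}{5 \left(-1 + p\right)} - p\right) = 3 - \left(\frac{9 \left(-20 - p^{2} + 16 p\right)}{5 \left(-1 + p\right)} - p\right) = 3 - \left(- p + \frac{9 \left(-20 - p^{2} + 16 p\right)}{5 \left(-1 + p\right)}\right) = 3 + \left(p - \frac{9 \left(-20 - p^{2} + 16 p\right)}{5 \left(-1 + p\right)}\right) = 3 + p - \frac{9 \left(-20 - p^{2} + 16 p\right)}{5 \left(-1 + p\right)}$)
$d = - \frac{109}{10}$ ($d = \frac{165 - 134 \left(- \frac{13}{-4}\right) + 14 \left(- \frac{13}{-4}\right)^{2}}{5 \left(-1 - \frac{13}{-4}\right)} = \frac{165 - 134 \left(\left(-13\right) \left(- \frac{1}{4}\right)\right) + 14 \left(\left(-13\right) \left(- \frac{1}{4}\right)\right)^{2}}{5 \left(-1 - - \frac{13}{4}\right)} = \frac{165 - \frac{871}{2} + 14 \left(\frac{13}{4}\right)^{2}}{5 \left(-1 + \frac{13}{4}\right)} = \frac{165 - \frac{871}{2} + 14 \cdot \frac{169}{16}}{5 \cdot \frac{9}{4}} = \frac{1}{5} \cdot \frac{4}{9} \left(165 - \frac{871}{2} + \frac{1183}{8}\right) = \frac{1}{5} \cdot \frac{4}{9} \left(- \frac{981}{8}\right) = - \frac{109}{10} \approx -10.9$)
$\left(311393 + 199953\right) + j{\left(540,d \right)} = \left(311393 + 199953\right) + 540 = 511346 + 540 = 511886$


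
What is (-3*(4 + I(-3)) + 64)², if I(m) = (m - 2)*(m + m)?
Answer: 1444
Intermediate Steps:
I(m) = 2*m*(-2 + m) (I(m) = (-2 + m)*(2*m) = 2*m*(-2 + m))
(-3*(4 + I(-3)) + 64)² = (-3*(4 + 2*(-3)*(-2 - 3)) + 64)² = (-3*(4 + 2*(-3)*(-5)) + 64)² = (-3*(4 + 30) + 64)² = (-3*34 + 64)² = (-102 + 64)² = (-38)² = 1444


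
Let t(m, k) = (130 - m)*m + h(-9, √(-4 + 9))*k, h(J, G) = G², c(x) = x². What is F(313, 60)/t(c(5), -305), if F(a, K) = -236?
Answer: -59/275 ≈ -0.21455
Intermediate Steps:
t(m, k) = 5*k + m*(130 - m) (t(m, k) = (130 - m)*m + (√(-4 + 9))²*k = m*(130 - m) + (√5)²*k = m*(130 - m) + 5*k = 5*k + m*(130 - m))
F(313, 60)/t(c(5), -305) = -236/(-(5²)² + 5*(-305) + 130*5²) = -236/(-1*25² - 1525 + 130*25) = -236/(-1*625 - 1525 + 3250) = -236/(-625 - 1525 + 3250) = -236/1100 = -236*1/1100 = -59/275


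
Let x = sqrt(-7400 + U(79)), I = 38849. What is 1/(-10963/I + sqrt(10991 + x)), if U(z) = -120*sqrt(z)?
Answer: -1/(10963/38849 - sqrt(10991 + I*sqrt(7400 + 120*sqrt(79)))) ≈ 0.009564 - 4.0141e-5*I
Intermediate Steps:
x = sqrt(-7400 - 120*sqrt(79)) ≈ 92.014*I
1/(-10963/I + sqrt(10991 + x)) = 1/(-10963/38849 + sqrt(10991 + 2*sqrt(-1850 - 30*sqrt(79))))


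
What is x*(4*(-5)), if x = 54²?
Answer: -58320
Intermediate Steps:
x = 2916
x*(4*(-5)) = 2916*(4*(-5)) = 2916*(-20) = -58320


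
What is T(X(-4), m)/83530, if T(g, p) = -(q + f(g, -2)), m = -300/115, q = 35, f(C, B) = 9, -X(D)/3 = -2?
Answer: -22/41765 ≈ -0.00052676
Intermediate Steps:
X(D) = 6 (X(D) = -3*(-2) = 6)
m = -60/23 (m = -300*1/115 = -60/23 ≈ -2.6087)
T(g, p) = -44 (T(g, p) = -(35 + 9) = -1*44 = -44)
T(X(-4), m)/83530 = -44/83530 = -44*1/83530 = -22/41765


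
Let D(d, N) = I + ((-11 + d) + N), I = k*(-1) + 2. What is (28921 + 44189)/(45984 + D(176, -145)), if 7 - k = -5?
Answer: 36555/22997 ≈ 1.5896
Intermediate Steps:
k = 12 (k = 7 - 1*(-5) = 7 + 5 = 12)
I = -10 (I = 12*(-1) + 2 = -12 + 2 = -10)
D(d, N) = -21 + N + d (D(d, N) = -10 + ((-11 + d) + N) = -10 + (-11 + N + d) = -21 + N + d)
(28921 + 44189)/(45984 + D(176, -145)) = (28921 + 44189)/(45984 + (-21 - 145 + 176)) = 73110/(45984 + 10) = 73110/45994 = 73110*(1/45994) = 36555/22997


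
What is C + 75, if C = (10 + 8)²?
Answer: 399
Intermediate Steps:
C = 324 (C = 18² = 324)
C + 75 = 324 + 75 = 399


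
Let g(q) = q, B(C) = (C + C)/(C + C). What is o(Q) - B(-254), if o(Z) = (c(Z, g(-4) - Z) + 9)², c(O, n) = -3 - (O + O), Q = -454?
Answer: 835395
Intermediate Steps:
B(C) = 1 (B(C) = (2*C)/((2*C)) = (2*C)*(1/(2*C)) = 1)
c(O, n) = -3 - 2*O
o(Z) = (6 - 2*Z)² (o(Z) = ((-3 - 2*Z) + 9)² = (6 - 2*Z)²)
o(Q) - B(-254) = 4*(-3 - 454)² - 1*1 = 4*(-457)² - 1 = 4*208849 - 1 = 835396 - 1 = 835395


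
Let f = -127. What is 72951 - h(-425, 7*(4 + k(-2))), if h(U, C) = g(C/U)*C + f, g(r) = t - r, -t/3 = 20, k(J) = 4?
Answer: 32483014/425 ≈ 76431.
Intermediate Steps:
t = -60 (t = -3*20 = -60)
g(r) = -60 - r
h(U, C) = -127 + C*(-60 - C/U) (h(U, C) = (-60 - C/U)*C - 127 = C*(-60 - C/U) - 127 = -127 + C*(-60 - C/U))
72951 - h(-425, 7*(4 + k(-2))) = 72951 - (-127 - 420*(4 + 4) - 1*(7*(4 + 4))²/(-425)) = 72951 - (-127 - 420*8 - 1*(7*8)²*(-1/425)) = 72951 - (-127 - 60*56 - 1*56²*(-1/425)) = 72951 - (-127 - 3360 - 1*3136*(-1/425)) = 72951 - (-127 - 3360 + 3136/425) = 72951 - 1*(-1478839/425) = 72951 + 1478839/425 = 32483014/425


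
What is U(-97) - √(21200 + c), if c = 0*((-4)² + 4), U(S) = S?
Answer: -97 - 20*√53 ≈ -242.60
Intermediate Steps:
c = 0 (c = 0*(16 + 4) = 0*20 = 0)
U(-97) - √(21200 + c) = -97 - √(21200 + 0) = -97 - √21200 = -97 - 20*√53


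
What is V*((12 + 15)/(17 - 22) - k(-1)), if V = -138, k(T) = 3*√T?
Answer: 3726/5 + 414*I ≈ 745.2 + 414.0*I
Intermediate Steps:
V*((12 + 15)/(17 - 22) - k(-1)) = -138*((12 + 15)/(17 - 22) - 3*√(-1)) = -138*(27/(-5) - 3*I) = -138*(27*(-⅕) - 3*I) = -138*(-27/5 - 3*I) = 3726/5 + 414*I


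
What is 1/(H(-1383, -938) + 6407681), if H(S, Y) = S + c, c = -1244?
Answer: 1/6405054 ≈ 1.5613e-7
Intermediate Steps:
H(S, Y) = -1244 + S (H(S, Y) = S - 1244 = -1244 + S)
1/(H(-1383, -938) + 6407681) = 1/((-1244 - 1383) + 6407681) = 1/(-2627 + 6407681) = 1/6405054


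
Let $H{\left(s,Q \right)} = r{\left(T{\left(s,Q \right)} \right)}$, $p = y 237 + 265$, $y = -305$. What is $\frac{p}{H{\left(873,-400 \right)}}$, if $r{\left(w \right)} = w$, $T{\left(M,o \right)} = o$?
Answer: $\frac{3601}{20} \approx 180.05$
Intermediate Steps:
$p = -72020$ ($p = \left(-305\right) 237 + 265 = -72285 + 265 = -72020$)
$H{\left(s,Q \right)} = Q$
$\frac{p}{H{\left(873,-400 \right)}} = - \frac{72020}{-400} = \left(-72020\right) \left(- \frac{1}{400}\right) = \frac{3601}{20}$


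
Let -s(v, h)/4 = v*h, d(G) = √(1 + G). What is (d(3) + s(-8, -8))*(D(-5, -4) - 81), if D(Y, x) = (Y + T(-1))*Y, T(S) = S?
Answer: 12954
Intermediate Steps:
D(Y, x) = Y*(-1 + Y) (D(Y, x) = (Y - 1)*Y = (-1 + Y)*Y = Y*(-1 + Y))
s(v, h) = -4*h*v (s(v, h) = -4*v*h = -4*h*v)
(d(3) + s(-8, -8))*(D(-5, -4) - 81) = (√(1 + 3) - 4*(-8)*(-8))*(-5*(-1 - 5) - 81) = (√4 - 256)*(-5*(-6) - 81) = (2 - 256)*(30 - 81) = -254*(-51) = 12954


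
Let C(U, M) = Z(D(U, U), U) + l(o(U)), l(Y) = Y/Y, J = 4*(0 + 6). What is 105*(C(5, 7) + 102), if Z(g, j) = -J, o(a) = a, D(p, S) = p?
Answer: 8295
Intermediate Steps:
J = 24 (J = 4*6 = 24)
l(Y) = 1
Z(g, j) = -24 (Z(g, j) = -1*24 = -24)
C(U, M) = -23 (C(U, M) = -24 + 1 = -23)
105*(C(5, 7) + 102) = 105*(-23 + 102) = 105*79 = 8295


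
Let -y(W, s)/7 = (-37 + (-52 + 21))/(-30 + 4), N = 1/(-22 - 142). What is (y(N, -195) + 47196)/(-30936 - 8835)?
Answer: -613310/517023 ≈ -1.1862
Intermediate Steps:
N = -1/164 (N = 1/(-164) = -1/164 ≈ -0.0060976)
y(W, s) = -238/13 (y(W, s) = -7*(-37 + (-52 + 21))/(-30 + 4) = -7*(-37 - 31)/(-26) = -(-476)*(-1)/26 = -7*34/13 = -238/13)
(y(N, -195) + 47196)/(-30936 - 8835) = (-238/13 + 47196)/(-30936 - 8835) = (613310/13)/(-39771) = (613310/13)*(-1/39771) = -613310/517023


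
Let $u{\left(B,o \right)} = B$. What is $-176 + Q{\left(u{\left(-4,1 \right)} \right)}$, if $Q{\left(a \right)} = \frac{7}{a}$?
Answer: $- \frac{711}{4} \approx -177.75$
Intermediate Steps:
$-176 + Q{\left(u{\left(-4,1 \right)} \right)} = -176 + \frac{7}{-4} = -176 + 7 \left(- \frac{1}{4}\right) = -176 - \frac{7}{4} = - \frac{711}{4}$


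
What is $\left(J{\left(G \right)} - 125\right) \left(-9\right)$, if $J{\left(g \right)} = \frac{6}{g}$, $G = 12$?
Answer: $\frac{2241}{2} \approx 1120.5$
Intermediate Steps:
$\left(J{\left(G \right)} - 125\right) \left(-9\right) = \left(\frac{6}{12} - 125\right) \left(-9\right) = \left(6 \cdot \frac{1}{12} - 125\right) \left(-9\right) = \left(\frac{1}{2} - 125\right) \left(-9\right) = \left(- \frac{249}{2}\right) \left(-9\right) = \frac{2241}{2}$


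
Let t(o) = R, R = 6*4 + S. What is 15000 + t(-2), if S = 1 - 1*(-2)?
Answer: 15027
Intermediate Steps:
S = 3 (S = 1 + 2 = 3)
R = 27 (R = 6*4 + 3 = 24 + 3 = 27)
t(o) = 27
15000 + t(-2) = 15000 + 27 = 15027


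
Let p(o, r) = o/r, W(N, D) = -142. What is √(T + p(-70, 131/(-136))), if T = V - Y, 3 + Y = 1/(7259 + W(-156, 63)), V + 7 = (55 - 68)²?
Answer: 4*√12912010125883/932327 ≈ 15.417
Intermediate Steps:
V = 162 (V = -7 + (55 - 68)² = -7 + (-13)² = -7 + 169 = 162)
Y = -21350/7117 (Y = -3 + 1/(7259 - 142) = -3 + 1/7117 = -21350/7117 ≈ -2.9999)
T = 1174304/7117 (T = 162 - 1*(-21350/7117) = 162 + 21350/7117 = 1174304/7117 ≈ 165.00)
√(T + p(-70, 131/(-136))) = √(1174304/7117 - 70/(131/(-136))) = √(1174304/7117 - 70/(131*(-1/136))) = √(1174304/7117 - 70/(-131/136)) = √(1174304/7117 - 70*(-136/131)) = √(1174304/7117 + 9520/131) = √(221587664/932327) = 4*√12912010125883/932327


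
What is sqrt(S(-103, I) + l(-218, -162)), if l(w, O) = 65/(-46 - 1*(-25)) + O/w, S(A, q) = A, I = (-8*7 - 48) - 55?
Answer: I*sqrt(551994639)/2289 ≈ 10.264*I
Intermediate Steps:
I = -159 (I = (-56 - 48) - 55 = -104 - 55 = -159)
l(w, O) = -65/21 + O/w (l(w, O) = 65/(-46 + 25) + O/w = 65/(-21) + O/w = 65*(-1/21) + O/w = -65/21 + O/w)
sqrt(S(-103, I) + l(-218, -162)) = sqrt(-103 + (-65/21 - 162/(-218))) = sqrt(-103 + (-65/21 - 162*(-1/218))) = sqrt(-103 + (-65/21 + 81/109)) = sqrt(-103 - 5384/2289) = sqrt(-241151/2289) = I*sqrt(551994639)/2289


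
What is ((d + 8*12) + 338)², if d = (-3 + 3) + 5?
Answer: 192721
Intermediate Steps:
d = 5 (d = 0 + 5 = 5)
((d + 8*12) + 338)² = ((5 + 8*12) + 338)² = ((5 + 96) + 338)² = (101 + 338)² = 439² = 192721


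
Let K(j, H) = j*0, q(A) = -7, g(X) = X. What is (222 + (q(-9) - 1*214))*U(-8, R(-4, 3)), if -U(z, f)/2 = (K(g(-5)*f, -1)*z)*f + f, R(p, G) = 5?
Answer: -10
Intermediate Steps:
K(j, H) = 0
U(z, f) = -2*f (U(z, f) = -2*((0*z)*f + f) = -2*(0*f + f) = -2*(0 + f) = -2*f)
(222 + (q(-9) - 1*214))*U(-8, R(-4, 3)) = (222 + (-7 - 1*214))*(-2*5) = (222 + (-7 - 214))*(-10) = (222 - 221)*(-10) = 1*(-10) = -10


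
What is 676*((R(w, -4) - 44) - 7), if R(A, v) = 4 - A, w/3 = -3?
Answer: -25688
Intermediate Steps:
w = -9 (w = 3*(-3) = -9)
676*((R(w, -4) - 44) - 7) = 676*(((4 - 1*(-9)) - 44) - 7) = 676*(((4 + 9) - 44) - 7) = 676*((13 - 44) - 7) = 676*(-31 - 7) = 676*(-38) = -25688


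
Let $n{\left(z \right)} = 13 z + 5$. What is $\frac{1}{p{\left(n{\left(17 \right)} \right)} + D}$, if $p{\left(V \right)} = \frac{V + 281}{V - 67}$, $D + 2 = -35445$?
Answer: $- \frac{53}{1878522} \approx -2.8214 \cdot 10^{-5}$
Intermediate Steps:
$D = -35447$ ($D = -2 - 35445 = -35447$)
$n{\left(z \right)} = 5 + 13 z$
$p{\left(V \right)} = \frac{281 + V}{-67 + V}$
$\frac{1}{p{\left(n{\left(17 \right)} \right)} + D} = \frac{1}{\frac{281 + \left(5 + 13 \cdot 17\right)}{-67 + \left(5 + 13 \cdot 17\right)} - 35447} = \frac{1}{\frac{281 + \left(5 + 221\right)}{-67 + \left(5 + 221\right)} - 35447} = \frac{1}{\frac{281 + 226}{-67 + 226} - 35447} = \frac{1}{\frac{1}{159} \cdot 507 - 35447} = \frac{1}{\frac{169}{53} - 35447} = \frac{1}{- \frac{1878522}{53}} = - \frac{53}{1878522}$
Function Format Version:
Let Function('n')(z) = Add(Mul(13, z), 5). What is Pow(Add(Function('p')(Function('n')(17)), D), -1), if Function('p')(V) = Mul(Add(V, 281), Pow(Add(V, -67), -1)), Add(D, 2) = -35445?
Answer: Rational(-53, 1878522) ≈ -2.8214e-5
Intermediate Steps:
D = -35447 (D = Add(-2, -35445) = -35447)
Function('n')(z) = Add(5, Mul(13, z))
Function('p')(V) = Mul(Pow(Add(-67, V), -1), Add(281, V)) (Function('p')(V) = Mul(Add(281, V), Pow(Add(-67, V), -1)) = Mul(Pow(Add(-67, V), -1), Add(281, V)))
Pow(Add(Function('p')(Function('n')(17)), D), -1) = Pow(Add(Mul(Pow(Add(-67, Add(5, Mul(13, 17))), -1), Add(281, Add(5, Mul(13, 17)))), -35447), -1) = Pow(Add(Mul(Pow(Add(-67, Add(5, 221)), -1), Add(281, Add(5, 221))), -35447), -1) = Pow(Add(Mul(Pow(Add(-67, 226), -1), Add(281, 226)), -35447), -1) = Pow(Add(Mul(Pow(159, -1), 507), -35447), -1) = Pow(Add(Mul(Rational(1, 159), 507), -35447), -1) = Pow(Add(Rational(169, 53), -35447), -1) = Pow(Rational(-1878522, 53), -1) = Rational(-53, 1878522)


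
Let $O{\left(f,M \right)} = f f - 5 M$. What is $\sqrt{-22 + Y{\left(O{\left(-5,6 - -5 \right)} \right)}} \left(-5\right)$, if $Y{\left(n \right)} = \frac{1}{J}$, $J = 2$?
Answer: $- \frac{5 i \sqrt{86}}{2} \approx - 23.184 i$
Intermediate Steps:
$O{\left(f,M \right)} = f^{2} - 5 M$
$Y{\left(n \right)} = \frac{1}{2}$
$\sqrt{-22 + Y{\left(O{\left(-5,6 - -5 \right)} \right)}} \left(-5\right) = \sqrt{-22 + \frac{1}{2}} \left(-5\right) = \sqrt{- \frac{43}{2}} \left(-5\right) = \frac{i \sqrt{86}}{2} \left(-5\right) = - \frac{5 i \sqrt{86}}{2}$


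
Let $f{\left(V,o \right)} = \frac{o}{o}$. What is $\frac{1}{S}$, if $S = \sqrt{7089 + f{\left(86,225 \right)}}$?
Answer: $\frac{\sqrt{7090}}{7090} \approx 0.011876$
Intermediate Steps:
$f{\left(V,o \right)} = 1$
$S = \sqrt{7090}$ ($S = \sqrt{7089 + 1} = \sqrt{7090} \approx 84.202$)
$\frac{1}{S} = \frac{1}{\sqrt{7090}} = \frac{\sqrt{7090}}{7090}$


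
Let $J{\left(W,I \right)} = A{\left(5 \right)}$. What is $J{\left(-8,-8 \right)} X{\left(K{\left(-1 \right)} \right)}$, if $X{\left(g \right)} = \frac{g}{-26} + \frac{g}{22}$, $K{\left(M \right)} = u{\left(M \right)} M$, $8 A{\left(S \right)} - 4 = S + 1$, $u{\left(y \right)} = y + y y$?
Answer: $0$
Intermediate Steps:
$u{\left(y \right)} = y + y^{2}$
$A{\left(S \right)} = \frac{5}{8} + \frac{S}{8}$ ($A{\left(S \right)} = \frac{1}{2} + \frac{S + 1}{8} = \frac{1}{2} + \frac{1 + S}{8} = \frac{1}{2} + \left(\frac{1}{8} + \frac{S}{8}\right) = \frac{5}{8} + \frac{S}{8}$)
$J{\left(W,I \right)} = \frac{5}{4}$ ($J{\left(W,I \right)} = \frac{5}{8} + \frac{1}{8} \cdot 5 = \frac{5}{8} + \frac{5}{8} = \frac{5}{4}$)
$K{\left(M \right)} = M^{2} \left(1 + M\right)$ ($K{\left(M \right)} = M \left(1 + M\right) M = M^{2} \left(1 + M\right)$)
$X{\left(g \right)} = \frac{g}{143}$ ($X{\left(g \right)} = g \left(- \frac{1}{26}\right) + g \frac{1}{22} = - \frac{g}{26} + \frac{g}{22} = \frac{g}{143}$)
$J{\left(-8,-8 \right)} X{\left(K{\left(-1 \right)} \right)} = \frac{5 \frac{\left(-1\right)^{2} \left(1 - 1\right)}{143}}{4} = \frac{5 \frac{1 \cdot 0}{143}}{4} = \frac{5 \cdot \frac{1}{143} \cdot 0}{4} = \frac{5}{4} \cdot 0 = 0$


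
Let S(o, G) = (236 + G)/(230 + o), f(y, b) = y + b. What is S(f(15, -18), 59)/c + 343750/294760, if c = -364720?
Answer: 142297352729/122018024272 ≈ 1.1662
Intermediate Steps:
f(y, b) = b + y
S(o, G) = (236 + G)/(230 + o)
S(f(15, -18), 59)/c + 343750/294760 = ((236 + 59)/(230 + (-18 + 15)))/(-364720) + 343750/294760 = (295/(230 - 3))*(-1/364720) + 343750*(1/294760) = (295/227)*(-1/364720) + 34375/29476 = -59/16558288 + 34375/29476 = 142297352729/122018024272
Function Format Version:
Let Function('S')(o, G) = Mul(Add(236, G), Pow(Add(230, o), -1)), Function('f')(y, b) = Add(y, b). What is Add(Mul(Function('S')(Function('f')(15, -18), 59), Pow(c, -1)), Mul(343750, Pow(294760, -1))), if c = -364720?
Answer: Rational(142297352729, 122018024272) ≈ 1.1662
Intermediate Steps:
Function('f')(y, b) = Add(b, y)
Function('S')(o, G) = Mul(Pow(Add(230, o), -1), Add(236, G))
Add(Mul(Function('S')(Function('f')(15, -18), 59), Pow(c, -1)), Mul(343750, Pow(294760, -1))) = Add(Mul(Mul(Pow(Add(230, Add(-18, 15)), -1), Add(236, 59)), Pow(-364720, -1)), Mul(343750, Pow(294760, -1))) = Add(Mul(Mul(Pow(Add(230, -3), -1), 295), Rational(-1, 364720)), Mul(343750, Rational(1, 294760))) = Add(Mul(Mul(Pow(227, -1), 295), Rational(-1, 364720)), Rational(34375, 29476)) = Add(Mul(Mul(Rational(1, 227), 295), Rational(-1, 364720)), Rational(34375, 29476)) = Add(Mul(Rational(295, 227), Rational(-1, 364720)), Rational(34375, 29476)) = Add(Rational(-59, 16558288), Rational(34375, 29476)) = Rational(142297352729, 122018024272)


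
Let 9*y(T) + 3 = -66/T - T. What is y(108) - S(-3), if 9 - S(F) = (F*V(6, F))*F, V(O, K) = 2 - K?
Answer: 3823/162 ≈ 23.599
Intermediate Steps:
S(F) = 9 - F²*(2 - F) (S(F) = 9 - F*(2 - F)*F = 9 - F²*(2 - F))
y(T) = -⅓ - 22/(3*T) - T/9 (y(T) = -⅓ + (-66/T - T)/9 = -⅓ + (-T - 66/T)/9 = -⅓ + (-22/(3*T) - T/9) = -⅓ - 22/(3*T) - T/9)
y(108) - S(-3) = (⅑)*(-66 - 1*108*(3 + 108))/108 - (9 + (-3)²*(-2 - 3)) = (⅑)*(1/108)*(-66 - 1*108*111) - (9 + 9*(-5)) = (⅑)*(1/108)*(-66 - 11988) - (9 - 45) = (⅑)*(1/108)*(-12054) - 1*(-36) = -2009/162 + 36 = 3823/162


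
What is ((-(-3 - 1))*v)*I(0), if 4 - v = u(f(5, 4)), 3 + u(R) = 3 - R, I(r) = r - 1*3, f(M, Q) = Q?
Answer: -96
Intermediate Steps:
I(r) = -3 + r (I(r) = r - 3 = -3 + r)
u(R) = -R (u(R) = -3 + (3 - R) = -R)
v = 8 (v = 4 - (-1)*4 = 4 - 1*(-4) = 4 + 4 = 8)
((-(-3 - 1))*v)*I(0) = (-(-3 - 1)*8)*(-3 + 0) = (-1*(-4)*8)*(-3) = (4*8)*(-3) = 32*(-3) = -96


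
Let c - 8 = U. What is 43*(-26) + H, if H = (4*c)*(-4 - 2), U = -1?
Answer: -1286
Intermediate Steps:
c = 7 (c = 8 - 1 = 7)
H = -168 (H = (4*7)*(-4 - 2) = 28*(-6) = -168)
43*(-26) + H = 43*(-26) - 168 = -1118 - 168 = -1286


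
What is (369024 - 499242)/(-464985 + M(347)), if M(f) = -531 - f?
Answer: 130218/465863 ≈ 0.27952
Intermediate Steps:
(369024 - 499242)/(-464985 + M(347)) = (369024 - 499242)/(-464985 + (-531 - 1*347)) = -130218/(-464985 + (-531 - 347)) = -130218/(-464985 - 878) = -130218/(-465863) = -130218*(-1/465863) = 130218/465863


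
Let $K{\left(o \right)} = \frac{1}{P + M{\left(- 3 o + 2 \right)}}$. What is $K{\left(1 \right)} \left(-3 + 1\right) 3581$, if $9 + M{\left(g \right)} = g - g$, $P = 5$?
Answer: $\frac{3581}{2} \approx 1790.5$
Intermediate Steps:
$M{\left(g \right)} = -9$ ($M{\left(g \right)} = -9 + \left(g - g\right) = -9 + 0 = -9$)
$K{\left(o \right)} = - \frac{1}{4}$ ($K{\left(o \right)} = \frac{1}{5 - 9} = \frac{1}{-4} = - \frac{1}{4}$)
$K{\left(1 \right)} \left(-3 + 1\right) 3581 = - \frac{-3 + 1}{4} \cdot 3581 = \left(- \frac{1}{4}\right) \left(-2\right) 3581 = \frac{1}{2} \cdot 3581 = \frac{3581}{2}$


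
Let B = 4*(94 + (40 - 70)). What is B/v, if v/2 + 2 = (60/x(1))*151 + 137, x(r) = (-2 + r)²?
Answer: 128/9195 ≈ 0.013921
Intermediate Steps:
v = 18390 (v = -4 + 2*((60/((-2 + 1)²))*151 + 137) = -4 + 2*((60/((-1)²))*151 + 137) = -4 + 2*((60/1)*151 + 137) = -4 + 2*((60*1)*151 + 137) = -4 + 2*(60*151 + 137) = -4 + 2*(9060 + 137) = -4 + 2*9197 = -4 + 18394 = 18390)
B = 256 (B = 4*(94 - 30) = 4*64 = 256)
B/v = 256/18390 = 256*(1/18390) = 128/9195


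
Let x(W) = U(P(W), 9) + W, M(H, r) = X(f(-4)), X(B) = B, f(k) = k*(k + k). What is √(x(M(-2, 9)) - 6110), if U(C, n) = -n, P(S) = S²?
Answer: I*√6087 ≈ 78.019*I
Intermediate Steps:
f(k) = 2*k² (f(k) = k*(2*k) = 2*k²)
M(H, r) = 32 (M(H, r) = 2*(-4)² = 2*16 = 32)
x(W) = -9 + W (x(W) = -1*9 + W = -9 + W)
√(x(M(-2, 9)) - 6110) = √((-9 + 32) - 6110) = √(23 - 6110) = √(-6087) = I*√6087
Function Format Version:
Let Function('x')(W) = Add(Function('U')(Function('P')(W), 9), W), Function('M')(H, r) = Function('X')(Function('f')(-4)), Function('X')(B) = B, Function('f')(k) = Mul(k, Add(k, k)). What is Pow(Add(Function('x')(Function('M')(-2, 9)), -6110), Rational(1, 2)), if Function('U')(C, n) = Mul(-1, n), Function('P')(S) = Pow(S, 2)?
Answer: Mul(I, Pow(6087, Rational(1, 2))) ≈ Mul(78.019, I)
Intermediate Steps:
Function('f')(k) = Mul(2, Pow(k, 2)) (Function('f')(k) = Mul(k, Mul(2, k)) = Mul(2, Pow(k, 2)))
Function('M')(H, r) = 32 (Function('M')(H, r) = Mul(2, Pow(-4, 2)) = Mul(2, 16) = 32)
Function('x')(W) = Add(-9, W) (Function('x')(W) = Add(Mul(-1, 9), W) = Add(-9, W))
Pow(Add(Function('x')(Function('M')(-2, 9)), -6110), Rational(1, 2)) = Pow(Add(Add(-9, 32), -6110), Rational(1, 2)) = Pow(Add(23, -6110), Rational(1, 2)) = Pow(-6087, Rational(1, 2)) = Mul(I, Pow(6087, Rational(1, 2)))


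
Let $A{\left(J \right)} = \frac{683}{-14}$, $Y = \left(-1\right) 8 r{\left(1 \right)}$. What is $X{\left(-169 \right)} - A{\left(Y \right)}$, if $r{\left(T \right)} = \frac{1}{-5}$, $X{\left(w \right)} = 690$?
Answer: $\frac{10343}{14} \approx 738.79$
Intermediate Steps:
$r{\left(T \right)} = - \frac{1}{5}$
$Y = \frac{8}{5}$ ($Y = \left(-1\right) 8 \left(- \frac{1}{5}\right) = \left(-8\right) \left(- \frac{1}{5}\right) = \frac{8}{5} \approx 1.6$)
$A{\left(J \right)} = - \frac{683}{14}$ ($A{\left(J \right)} = 683 \left(- \frac{1}{14}\right) = - \frac{683}{14}$)
$X{\left(-169 \right)} - A{\left(Y \right)} = 690 - - \frac{683}{14} = 690 + \frac{683}{14} = \frac{10343}{14}$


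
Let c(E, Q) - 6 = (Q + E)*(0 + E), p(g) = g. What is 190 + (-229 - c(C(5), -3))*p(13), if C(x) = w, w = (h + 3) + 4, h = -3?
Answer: -2917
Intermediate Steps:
w = 4 (w = (-3 + 3) + 4 = 0 + 4 = 4)
C(x) = 4
c(E, Q) = 6 + E*(E + Q) (c(E, Q) = 6 + (Q + E)*(0 + E) = 6 + (E + Q)*E = 6 + E*(E + Q))
190 + (-229 - c(C(5), -3))*p(13) = 190 + (-229 - (6 + 4² + 4*(-3)))*13 = 190 + (-229 - (6 + 16 - 12))*13 = 190 + (-229 - 1*10)*13 = 190 + (-229 - 10)*13 = 190 - 239*13 = 190 - 3107 = -2917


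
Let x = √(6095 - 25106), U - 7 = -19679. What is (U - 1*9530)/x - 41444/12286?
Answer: -20722/6143 + 9734*I*√19011/6337 ≈ -3.3733 + 211.79*I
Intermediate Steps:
U = -19672 (U = 7 - 19679 = -19672)
x = I*√19011 (x = √(-19011) = I*√19011 ≈ 137.88*I)
(U - 1*9530)/x - 41444/12286 = (-19672 - 1*9530)/((I*√19011)) - 41444/12286 = (-19672 - 9530)*(-I*√19011/19011) - 41444*1/12286 = -(-9734)*I*√19011/6337 - 20722/6143 = 9734*I*√19011/6337 - 20722/6143 = -20722/6143 + 9734*I*√19011/6337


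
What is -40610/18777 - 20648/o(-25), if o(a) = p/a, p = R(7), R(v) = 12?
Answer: 269227780/6259 ≈ 43015.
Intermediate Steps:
p = 12
o(a) = 12/a
-40610/18777 - 20648/o(-25) = -40610/18777 - 20648/(12/(-25)) = -40610*1/18777 - 20648/(12*(-1/25)) = -40610/18777 - 20648/(-12/25) = -40610/18777 - 20648*(-25/12) = -40610/18777 + 129050/3 = 269227780/6259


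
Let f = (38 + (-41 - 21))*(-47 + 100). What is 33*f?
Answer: -41976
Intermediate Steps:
f = -1272 (f = (38 - 62)*53 = -24*53 = -1272)
33*f = 33*(-1272) = -41976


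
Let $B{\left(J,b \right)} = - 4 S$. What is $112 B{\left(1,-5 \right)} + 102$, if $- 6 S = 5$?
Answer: $\frac{1426}{3} \approx 475.33$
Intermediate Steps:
$S = - \frac{5}{6}$ ($S = \left(- \frac{1}{6}\right) 5 = - \frac{5}{6} \approx -0.83333$)
$B{\left(J,b \right)} = \frac{10}{3}$ ($B{\left(J,b \right)} = \left(-4\right) \left(- \frac{5}{6}\right) = \frac{10}{3}$)
$112 B{\left(1,-5 \right)} + 102 = 112 \cdot \frac{10}{3} + 102 = \frac{1120}{3} + 102 = \frac{1426}{3}$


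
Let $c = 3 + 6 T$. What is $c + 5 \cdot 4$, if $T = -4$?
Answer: $-1$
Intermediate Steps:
$c = -21$ ($c = 3 + 6 \left(-4\right) = 3 - 24 = -21$)
$c + 5 \cdot 4 = -21 + 5 \cdot 4 = -21 + 20 = -1$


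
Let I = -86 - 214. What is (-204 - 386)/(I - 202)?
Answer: 295/251 ≈ 1.1753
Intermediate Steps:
I = -300
(-204 - 386)/(I - 202) = (-204 - 386)/(-300 - 202) = -590/(-502) = -590*(-1/502) = 295/251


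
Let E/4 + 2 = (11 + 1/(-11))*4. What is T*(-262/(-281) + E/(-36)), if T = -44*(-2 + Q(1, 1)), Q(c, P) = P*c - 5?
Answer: -822080/843 ≈ -975.18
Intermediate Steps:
E = 1832/11 (E = -8 + 4*((11 + 1/(-11))*4) = -8 + 4*((11 - 1/11)*4) = -8 + 4*((120/11)*4) = -8 + 4*(480/11) = -8 + 1920/11 = 1832/11 ≈ 166.55)
Q(c, P) = -5 + P*c
T = 264 (T = -44*(-2 + (-5 + 1*1)) = -44*(-2 + (-5 + 1)) = -44*(-2 - 4) = -44*(-6) = 264)
T*(-262/(-281) + E/(-36)) = 264*(-262/(-281) + (1832/11)/(-36)) = 264*(-262*(-1/281) + (1832/11)*(-1/36)) = 264*(262/281 - 458/99) = 264*(-102760/27819) = -822080/843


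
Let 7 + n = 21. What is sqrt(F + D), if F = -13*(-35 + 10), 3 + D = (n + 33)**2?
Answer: sqrt(2531) ≈ 50.309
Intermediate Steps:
n = 14 (n = -7 + 21 = 14)
D = 2206 (D = -3 + (14 + 33)**2 = -3 + 47**2 = -3 + 2209 = 2206)
F = 325 (F = -13*(-25) = 325)
sqrt(F + D) = sqrt(325 + 2206) = sqrt(2531)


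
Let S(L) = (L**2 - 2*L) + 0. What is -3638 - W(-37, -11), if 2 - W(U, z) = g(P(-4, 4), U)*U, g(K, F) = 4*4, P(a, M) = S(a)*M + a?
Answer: -4232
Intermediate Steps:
S(L) = L**2 - 2*L
P(a, M) = a + M*a*(-2 + a) (P(a, M) = (a*(-2 + a))*M + a = M*a*(-2 + a) + a = a + M*a*(-2 + a))
g(K, F) = 16
W(U, z) = 2 - 16*U
-3638 - W(-37, -11) = -3638 - (2 - 16*(-37)) = -3638 - (2 + 592) = -3638 - 1*594 = -3638 - 594 = -4232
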